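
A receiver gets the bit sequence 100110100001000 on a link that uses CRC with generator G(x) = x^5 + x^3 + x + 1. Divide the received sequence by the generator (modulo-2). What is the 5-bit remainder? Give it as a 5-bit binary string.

01101

Modulo-2 division of 100110100001000 by 101011:
  pos 0: 100110 XOR 101011 = 001101
  pos 2: 110110 XOR 101011 = 011101
  pos 3: 111010 XOR 101011 = 010001
  pos 4: 100010 XOR 101011 = 001001
  pos 6: 100101 XOR 101011 = 001110
  pos 8: 111000 XOR 101011 = 010011
  pos 9: 100110 XOR 101011 = 001101
Remainder = 01101 (nonzero — an error is detected).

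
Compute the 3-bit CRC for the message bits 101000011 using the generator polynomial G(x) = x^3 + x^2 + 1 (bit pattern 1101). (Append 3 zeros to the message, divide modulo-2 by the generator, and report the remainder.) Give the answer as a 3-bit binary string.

Append 3 zeros: 101000011000. Divide by 1101 (XOR where the leading bit is 1):
  pos 0: 1010 XOR 1101 = 0111
  pos 1: 1110 XOR 1101 = 0011
  pos 3: 1100 XOR 1101 = 0001
  pos 6: 1110 XOR 1101 = 0011
  pos 8: 1100 XOR 1101 = 0001
Remainder (last 3 bits) = 001. This is the CRC / FCS.

001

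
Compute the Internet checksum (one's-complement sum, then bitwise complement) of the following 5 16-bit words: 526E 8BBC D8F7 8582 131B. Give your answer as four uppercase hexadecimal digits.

B03F

One's-complement addition (fold any carry out of bit 15 back into bit 0):
  0x526E + 0x8BBC = 0x0DE2A
  0xDE2A + 0xD8F7 = 0x1B721 → wrap carry → 0xB722
  0xB722 + 0x8582 = 0x13CA4 → wrap carry → 0x3CA5
  0x3CA5 + 0x131B = 0x04FC0
One's-complement sum = 0x4FC0.
Checksum = ~0x4FC0 & 0xFFFF = 0xB03F.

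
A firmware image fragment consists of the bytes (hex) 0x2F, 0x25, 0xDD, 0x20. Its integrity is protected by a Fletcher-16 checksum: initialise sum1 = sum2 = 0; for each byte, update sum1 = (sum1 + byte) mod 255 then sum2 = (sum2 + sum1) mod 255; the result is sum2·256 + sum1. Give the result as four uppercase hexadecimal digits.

Running sums (mod 255):
  after byte 0 (0x2F): sum1=47, sum2=47
  after byte 1 (0x25): sum1=84, sum2=131
  after byte 2 (0xDD): sum1=50, sum2=181
  after byte 3 (0x20): sum1=82, sum2=8
Checksum = sum2·256 + sum1 = 8·256 + 82 = 2130 = 0x0852.

0852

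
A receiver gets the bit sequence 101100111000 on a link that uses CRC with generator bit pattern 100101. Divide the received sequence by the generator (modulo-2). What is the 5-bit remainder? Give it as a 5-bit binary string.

Modulo-2 division of 101100111000 by 100101:
  pos 0: 101100 XOR 100101 = 001001
  pos 2: 100111 XOR 100101 = 000010
  pos 6: 101000 XOR 100101 = 001101
Remainder = 01101 (nonzero — an error is detected).

01101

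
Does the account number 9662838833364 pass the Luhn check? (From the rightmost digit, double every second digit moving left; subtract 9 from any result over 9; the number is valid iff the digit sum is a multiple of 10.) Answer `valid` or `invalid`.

valid

From the right, keep odd positions and double even positions (subtract 9 from any doubled value over 9):
  doubled (positions 2,4,...): 3 6 7 6 4 3 → sum 29
  kept (positions 1,3,...): 4 3 3 8 8 6 9 → sum 41
Total = 70.
70 mod 10 = 0, so the number is valid.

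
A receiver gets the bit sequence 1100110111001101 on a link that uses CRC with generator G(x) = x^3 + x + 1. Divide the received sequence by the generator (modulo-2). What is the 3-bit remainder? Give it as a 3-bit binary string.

110

Modulo-2 division of 1100110111001101 by 1011:
  pos 0: 1100 XOR 1011 = 0111
  pos 1: 1111 XOR 1011 = 0100
  pos 2: 1001 XOR 1011 = 0010
  pos 4: 1001 XOR 1011 = 0010
  pos 6: 1011 XOR 1011 = 0000
  pos 12: 1101 XOR 1011 = 0110
Remainder = 110 (nonzero — an error is detected).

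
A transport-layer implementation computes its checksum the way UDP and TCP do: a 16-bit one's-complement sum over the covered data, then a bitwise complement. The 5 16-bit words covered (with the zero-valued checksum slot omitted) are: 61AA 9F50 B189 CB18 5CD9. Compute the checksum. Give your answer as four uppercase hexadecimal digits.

One's-complement addition (fold any carry out of bit 15 back into bit 0):
  0x61AA + 0x9F50 = 0x100FA → wrap carry → 0x00FB
  0x00FB + 0xB189 = 0x0B284
  0xB284 + 0xCB18 = 0x17D9C → wrap carry → 0x7D9D
  0x7D9D + 0x5CD9 = 0x0DA76
One's-complement sum = 0xDA76.
Checksum = ~0xDA76 & 0xFFFF = 0x2589.

2589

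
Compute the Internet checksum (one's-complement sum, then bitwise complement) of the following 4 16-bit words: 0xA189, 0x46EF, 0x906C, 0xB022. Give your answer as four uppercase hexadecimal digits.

One's-complement addition (fold any carry out of bit 15 back into bit 0):
  0xA189 + 0x46EF = 0x0E878
  0xE878 + 0x906C = 0x178E4 → wrap carry → 0x78E5
  0x78E5 + 0xB022 = 0x12907 → wrap carry → 0x2908
One's-complement sum = 0x2908.
Checksum = ~0x2908 & 0xFFFF = 0xD6F7.

D6F7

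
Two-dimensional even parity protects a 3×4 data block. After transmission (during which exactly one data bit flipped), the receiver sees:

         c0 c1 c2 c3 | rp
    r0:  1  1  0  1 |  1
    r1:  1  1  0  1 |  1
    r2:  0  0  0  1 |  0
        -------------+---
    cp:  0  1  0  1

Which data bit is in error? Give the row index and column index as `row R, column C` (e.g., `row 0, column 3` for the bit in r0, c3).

row 2, column 1

Recompute each row's even parity and compare to rp:
  r0: data parity 1, sent rp 1 → ok
  r1: data parity 1, sent rp 1 → ok
  r2: data parity 1, sent rp 0 → mismatch
Recompute each column's even parity and compare to cp:
  c0: data parity 0, sent cp 0 → ok
  c1: data parity 0, sent cp 1 → mismatch
  c2: data parity 0, sent cp 0 → ok
  c3: data parity 1, sent cp 1 → ok
Exactly one row (r2) and one column (c1) fail → the flipped bit is at their intersection.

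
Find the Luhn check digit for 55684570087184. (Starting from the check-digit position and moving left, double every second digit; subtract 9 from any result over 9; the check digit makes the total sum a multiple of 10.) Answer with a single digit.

Partial digits right→left: 4 8 1 7 8 0 0 7 5 4 8 6 5 5
Double every second digit counting from the check-digit position (so the 1st, 3rd, 5th, ... of the partial from the right).
  doubled (with −9 where >9): 8 2 7 0 1 7 1 → sum 26
  kept as-is: 8 7 0 7 4 6 5 → sum 37
Total = 26 + 37 = 63.
Check digit = (10 − (63 mod 10)) mod 10 = 7.

7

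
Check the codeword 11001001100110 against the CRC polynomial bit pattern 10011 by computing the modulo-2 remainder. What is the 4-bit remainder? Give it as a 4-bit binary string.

0100

Modulo-2 division of 11001001100110 by 10011:
  pos 0: 11001 XOR 10011 = 01010
  pos 1: 10100 XOR 10011 = 00111
  pos 3: 11101 XOR 10011 = 01110
  pos 4: 11101 XOR 10011 = 01110
  pos 5: 11100 XOR 10011 = 01111
  pos 6: 11110 XOR 10011 = 01101
  pos 7: 11011 XOR 10011 = 01000
  pos 8: 10001 XOR 10011 = 00010
Remainder = 0100 (nonzero — an error is detected).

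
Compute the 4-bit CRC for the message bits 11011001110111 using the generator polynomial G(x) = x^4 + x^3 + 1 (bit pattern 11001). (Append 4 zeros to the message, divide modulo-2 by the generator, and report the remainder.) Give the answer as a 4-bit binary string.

0000

Append 4 zeros: 110110011101110000. Divide by 11001 (XOR where the leading bit is 1):
  pos 0: 11011 XOR 11001 = 00010
  pos 3: 10001 XOR 11001 = 01000
  pos 4: 10001 XOR 11001 = 01000
  pos 5: 10001 XOR 11001 = 01000
  pos 6: 10000 XOR 11001 = 01001
  pos 7: 10011 XOR 11001 = 01010
  pos 8: 10101 XOR 11001 = 01100
  pos 9: 11001 XOR 11001 = 00000
Remainder (last 4 bits) = 0000. This is the CRC / FCS.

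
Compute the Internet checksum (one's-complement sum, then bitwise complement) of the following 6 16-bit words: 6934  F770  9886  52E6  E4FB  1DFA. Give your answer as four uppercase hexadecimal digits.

B0F7

One's-complement addition (fold any carry out of bit 15 back into bit 0):
  0x6934 + 0xF770 = 0x160A4 → wrap carry → 0x60A5
  0x60A5 + 0x9886 = 0x0F92B
  0xF92B + 0x52E6 = 0x14C11 → wrap carry → 0x4C12
  0x4C12 + 0xE4FB = 0x1310D → wrap carry → 0x310E
  0x310E + 0x1DFA = 0x04F08
One's-complement sum = 0x4F08.
Checksum = ~0x4F08 & 0xFFFF = 0xB0F7.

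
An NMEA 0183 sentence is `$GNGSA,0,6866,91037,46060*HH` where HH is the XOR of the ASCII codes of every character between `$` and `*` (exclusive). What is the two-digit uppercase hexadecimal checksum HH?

6A

XOR the ASCII codes of the payload characters:
  'G' = 0x47 → acc = 0x47
  'N' = 0x4E → acc = 0x09
  'G' = 0x47 → acc = 0x4E
  'S' = 0x53 → acc = 0x1D
  'A' = 0x41 → acc = 0x5C
  ',' = 0x2C → acc = 0x70
  '0' = 0x30 → acc = 0x40
  ',' = 0x2C → acc = 0x6C
  '6' = 0x36 → acc = 0x5A
  '8' = 0x38 → acc = 0x62
  '6' = 0x36 → acc = 0x54
  '6' = 0x36 → acc = 0x62
  ',' = 0x2C → acc = 0x4E
  '9' = 0x39 → acc = 0x77
  '1' = 0x31 → acc = 0x46
  '0' = 0x30 → acc = 0x76
  '3' = 0x33 → acc = 0x45
  '7' = 0x37 → acc = 0x72
  ',' = 0x2C → acc = 0x5E
  '4' = 0x34 → acc = 0x6A
  '6' = 0x36 → acc = 0x5C
  '0' = 0x30 → acc = 0x6C
  '6' = 0x36 → acc = 0x5A
  '0' = 0x30 → acc = 0x6A
Checksum = 0x6A.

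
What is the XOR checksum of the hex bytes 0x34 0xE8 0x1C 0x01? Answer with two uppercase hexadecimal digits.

XOR the bytes together:
  start with 0x34
  0x34 ⊕ 0xE8 = 0xDC
  0xDC ⊕ 0x1C = 0xC0
  0xC0 ⊕ 0x01 = 0xC1

C1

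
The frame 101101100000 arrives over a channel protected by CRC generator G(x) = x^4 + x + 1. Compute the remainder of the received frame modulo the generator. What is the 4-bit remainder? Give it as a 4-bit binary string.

Modulo-2 division of 101101100000 by 10011:
  pos 0: 10110 XOR 10011 = 00101
  pos 2: 10111 XOR 10011 = 00100
  pos 4: 10000 XOR 10011 = 00011
  pos 7: 11000 XOR 10011 = 01011
Remainder = 1011 (nonzero — an error is detected).

1011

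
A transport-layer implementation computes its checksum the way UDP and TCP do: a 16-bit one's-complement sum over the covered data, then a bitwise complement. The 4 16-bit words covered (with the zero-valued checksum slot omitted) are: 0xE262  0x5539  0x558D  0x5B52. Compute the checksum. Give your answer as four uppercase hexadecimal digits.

One's-complement addition (fold any carry out of bit 15 back into bit 0):
  0xE262 + 0x5539 = 0x1379B → wrap carry → 0x379C
  0x379C + 0x558D = 0x08D29
  0x8D29 + 0x5B52 = 0x0E87B
One's-complement sum = 0xE87B.
Checksum = ~0xE87B & 0xFFFF = 0x1784.

1784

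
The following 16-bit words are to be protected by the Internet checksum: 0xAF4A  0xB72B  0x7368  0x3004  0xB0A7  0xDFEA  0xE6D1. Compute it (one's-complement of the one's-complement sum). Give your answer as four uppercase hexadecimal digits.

7EB8

One's-complement addition (fold any carry out of bit 15 back into bit 0):
  0xAF4A + 0xB72B = 0x16675 → wrap carry → 0x6676
  0x6676 + 0x7368 = 0x0D9DE
  0xD9DE + 0x3004 = 0x109E2 → wrap carry → 0x09E3
  0x09E3 + 0xB0A7 = 0x0BA8A
  0xBA8A + 0xDFEA = 0x19A74 → wrap carry → 0x9A75
  0x9A75 + 0xE6D1 = 0x18146 → wrap carry → 0x8147
One's-complement sum = 0x8147.
Checksum = ~0x8147 & 0xFFFF = 0x7EB8.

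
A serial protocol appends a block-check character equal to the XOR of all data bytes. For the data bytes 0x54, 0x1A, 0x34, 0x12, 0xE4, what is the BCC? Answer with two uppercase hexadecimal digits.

XOR the bytes together:
  start with 0x54
  0x54 ⊕ 0x1A = 0x4E
  0x4E ⊕ 0x34 = 0x7A
  0x7A ⊕ 0x12 = 0x68
  0x68 ⊕ 0xE4 = 0x8C

8C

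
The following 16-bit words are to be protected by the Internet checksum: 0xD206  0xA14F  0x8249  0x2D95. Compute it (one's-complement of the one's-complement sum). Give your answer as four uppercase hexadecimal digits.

One's-complement addition (fold any carry out of bit 15 back into bit 0):
  0xD206 + 0xA14F = 0x17355 → wrap carry → 0x7356
  0x7356 + 0x8249 = 0x0F59F
  0xF59F + 0x2D95 = 0x12334 → wrap carry → 0x2335
One's-complement sum = 0x2335.
Checksum = ~0x2335 & 0xFFFF = 0xDCCA.

DCCA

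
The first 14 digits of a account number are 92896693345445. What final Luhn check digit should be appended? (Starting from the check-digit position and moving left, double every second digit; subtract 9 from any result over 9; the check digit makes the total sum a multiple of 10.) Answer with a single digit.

7

Partial digits right→left: 5 4 4 5 4 3 3 9 6 6 9 8 2 9
Double every second digit counting from the check-digit position (so the 1st, 3rd, 5th, ... of the partial from the right).
  doubled (with −9 where >9): 1 8 8 6 3 9 4 → sum 39
  kept as-is: 4 5 3 9 6 8 9 → sum 44
Total = 39 + 44 = 83.
Check digit = (10 − (83 mod 10)) mod 10 = 7.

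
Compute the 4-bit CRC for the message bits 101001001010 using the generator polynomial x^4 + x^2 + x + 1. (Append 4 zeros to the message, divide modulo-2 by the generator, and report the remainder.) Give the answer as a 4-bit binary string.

Append 4 zeros: 1010010010100000. Divide by 10111 (XOR where the leading bit is 1):
  pos 0: 10100 XOR 10111 = 00011
  pos 3: 11100 XOR 10111 = 01011
  pos 4: 10111 XOR 10111 = 00000
  pos 10: 10000 XOR 10111 = 00111
Remainder (last 4 bits) = 1110. This is the CRC / FCS.

1110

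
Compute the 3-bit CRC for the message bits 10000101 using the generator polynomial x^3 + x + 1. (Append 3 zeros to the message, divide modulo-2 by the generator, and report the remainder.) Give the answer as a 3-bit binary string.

111

Append 3 zeros: 10000101000. Divide by 1011 (XOR where the leading bit is 1):
  pos 0: 1000 XOR 1011 = 0011
  pos 2: 1101 XOR 1011 = 0110
  pos 3: 1100 XOR 1011 = 0111
  pos 4: 1111 XOR 1011 = 0100
  pos 5: 1000 XOR 1011 = 0011
  pos 7: 1100 XOR 1011 = 0111
Remainder (last 3 bits) = 111. This is the CRC / FCS.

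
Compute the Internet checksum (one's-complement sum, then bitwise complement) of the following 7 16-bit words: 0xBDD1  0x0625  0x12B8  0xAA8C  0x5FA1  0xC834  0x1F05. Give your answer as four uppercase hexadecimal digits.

One's-complement addition (fold any carry out of bit 15 back into bit 0):
  0xBDD1 + 0x0625 = 0x0C3F6
  0xC3F6 + 0x12B8 = 0x0D6AE
  0xD6AE + 0xAA8C = 0x1813A → wrap carry → 0x813B
  0x813B + 0x5FA1 = 0x0E0DC
  0xE0DC + 0xC834 = 0x1A910 → wrap carry → 0xA911
  0xA911 + 0x1F05 = 0x0C816
One's-complement sum = 0xC816.
Checksum = ~0xC816 & 0xFFFF = 0x37E9.

37E9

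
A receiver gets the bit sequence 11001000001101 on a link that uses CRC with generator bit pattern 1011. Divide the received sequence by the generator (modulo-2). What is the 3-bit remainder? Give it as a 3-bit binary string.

Modulo-2 division of 11001000001101 by 1011:
  pos 0: 1100 XOR 1011 = 0111
  pos 1: 1111 XOR 1011 = 0100
  pos 2: 1000 XOR 1011 = 0011
  pos 4: 1100 XOR 1011 = 0111
  pos 5: 1110 XOR 1011 = 0101
  pos 6: 1010 XOR 1011 = 0001
  pos 9: 1110 XOR 1011 = 0101
  pos 10: 1011 XOR 1011 = 0000
Remainder = 000 (zero — the frame passes the CRC check).

000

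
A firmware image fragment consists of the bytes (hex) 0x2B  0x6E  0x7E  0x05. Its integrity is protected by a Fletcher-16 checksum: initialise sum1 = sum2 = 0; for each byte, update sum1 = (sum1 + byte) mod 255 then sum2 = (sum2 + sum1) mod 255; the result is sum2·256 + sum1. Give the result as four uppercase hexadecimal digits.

Running sums (mod 255):
  after byte 0 (0x2B): sum1=43, sum2=43
  after byte 1 (0x6E): sum1=153, sum2=196
  after byte 2 (0x7E): sum1=24, sum2=220
  after byte 3 (0x05): sum1=29, sum2=249
Checksum = sum2·256 + sum1 = 249·256 + 29 = 63773 = 0xF91D.

F91D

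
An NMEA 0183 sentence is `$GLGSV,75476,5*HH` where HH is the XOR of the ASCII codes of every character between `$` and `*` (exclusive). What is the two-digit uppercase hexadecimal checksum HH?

4B

XOR the ASCII codes of the payload characters:
  'G' = 0x47 → acc = 0x47
  'L' = 0x4C → acc = 0x0B
  'G' = 0x47 → acc = 0x4C
  'S' = 0x53 → acc = 0x1F
  'V' = 0x56 → acc = 0x49
  ',' = 0x2C → acc = 0x65
  '7' = 0x37 → acc = 0x52
  '5' = 0x35 → acc = 0x67
  '4' = 0x34 → acc = 0x53
  '7' = 0x37 → acc = 0x64
  '6' = 0x36 → acc = 0x52
  ',' = 0x2C → acc = 0x7E
  '5' = 0x35 → acc = 0x4B
Checksum = 0x4B.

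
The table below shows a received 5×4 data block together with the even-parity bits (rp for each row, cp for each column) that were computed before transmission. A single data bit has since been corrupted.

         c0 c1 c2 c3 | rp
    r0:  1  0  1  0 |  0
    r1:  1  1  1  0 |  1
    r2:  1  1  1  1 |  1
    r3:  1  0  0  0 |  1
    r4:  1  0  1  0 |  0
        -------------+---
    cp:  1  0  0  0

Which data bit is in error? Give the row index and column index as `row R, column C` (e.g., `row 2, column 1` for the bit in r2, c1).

row 2, column 3

Recompute each row's even parity and compare to rp:
  r0: data parity 0, sent rp 0 → ok
  r1: data parity 1, sent rp 1 → ok
  r2: data parity 0, sent rp 1 → mismatch
  r3: data parity 1, sent rp 1 → ok
  r4: data parity 0, sent rp 0 → ok
Recompute each column's even parity and compare to cp:
  c0: data parity 1, sent cp 1 → ok
  c1: data parity 0, sent cp 0 → ok
  c2: data parity 0, sent cp 0 → ok
  c3: data parity 1, sent cp 0 → mismatch
Exactly one row (r2) and one column (c3) fail → the flipped bit is at their intersection.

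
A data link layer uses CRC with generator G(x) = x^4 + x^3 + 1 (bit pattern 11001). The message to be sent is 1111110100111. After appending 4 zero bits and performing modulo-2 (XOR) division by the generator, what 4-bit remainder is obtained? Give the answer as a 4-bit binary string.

Append 4 zeros: 11111101001110000. Divide by 11001 (XOR where the leading bit is 1):
  pos 0: 11111 XOR 11001 = 00110
  pos 2: 11010 XOR 11001 = 00011
  pos 5: 11100 XOR 11001 = 00101
  pos 7: 10111 XOR 11001 = 01110
  pos 8: 11101 XOR 11001 = 00100
  pos 10: 10000 XOR 11001 = 01001
  pos 11: 10010 XOR 11001 = 01011
  pos 12: 10110 XOR 11001 = 01111
Remainder (last 4 bits) = 1111. This is the CRC / FCS.

1111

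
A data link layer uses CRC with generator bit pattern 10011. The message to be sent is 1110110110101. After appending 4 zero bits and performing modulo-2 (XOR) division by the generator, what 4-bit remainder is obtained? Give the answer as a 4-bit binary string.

1011

Append 4 zeros: 11101101101010000. Divide by 10011 (XOR where the leading bit is 1):
  pos 0: 11101 XOR 10011 = 01110
  pos 1: 11101 XOR 10011 = 01110
  pos 2: 11100 XOR 10011 = 01111
  pos 3: 11111 XOR 10011 = 01100
  pos 4: 11001 XOR 10011 = 01010
  pos 5: 10100 XOR 10011 = 00111
  pos 7: 11110 XOR 10011 = 01101
  pos 8: 11011 XOR 10011 = 01000
  pos 9: 10000 XOR 10011 = 00011
  pos 12: 11000 XOR 10011 = 01011
Remainder (last 4 bits) = 1011. This is the CRC / FCS.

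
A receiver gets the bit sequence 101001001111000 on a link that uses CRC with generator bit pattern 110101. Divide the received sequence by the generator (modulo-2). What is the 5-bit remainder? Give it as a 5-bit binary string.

01101

Modulo-2 division of 101001001111000 by 110101:
  pos 0: 101001 XOR 110101 = 011100
  pos 1: 111000 XOR 110101 = 001101
  pos 3: 110101 XOR 110101 = 000000
  pos 9: 111000 XOR 110101 = 001101
Remainder = 01101 (nonzero — an error is detected).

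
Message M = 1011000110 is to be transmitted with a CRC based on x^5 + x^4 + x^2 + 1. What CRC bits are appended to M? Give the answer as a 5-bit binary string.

11100

Append 5 zeros: 101100011000000. Divide by 110101 (XOR where the leading bit is 1):
  pos 0: 101100 XOR 110101 = 011001
  pos 1: 110010 XOR 110101 = 000111
  pos 4: 111110 XOR 110101 = 001011
  pos 6: 101100 XOR 110101 = 011001
  pos 7: 110010 XOR 110101 = 000111
Remainder (last 5 bits) = 11100. This is the CRC / FCS.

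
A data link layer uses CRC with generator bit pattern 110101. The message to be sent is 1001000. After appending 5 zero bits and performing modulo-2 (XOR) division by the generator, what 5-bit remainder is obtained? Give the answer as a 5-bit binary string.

11000

Append 5 zeros: 100100000000. Divide by 110101 (XOR where the leading bit is 1):
  pos 0: 100100 XOR 110101 = 010001
  pos 1: 100010 XOR 110101 = 010111
  pos 2: 101110 XOR 110101 = 011011
  pos 3: 110110 XOR 110101 = 000011
Remainder (last 5 bits) = 11000. This is the CRC / FCS.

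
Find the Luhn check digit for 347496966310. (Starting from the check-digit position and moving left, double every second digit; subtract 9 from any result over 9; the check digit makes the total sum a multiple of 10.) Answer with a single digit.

Partial digits right→left: 0 1 3 6 6 9 6 9 4 7 4 3
Double every second digit counting from the check-digit position (so the 1st, 3rd, 5th, ... of the partial from the right).
  doubled (with −9 where >9): 0 6 3 3 8 8 → sum 28
  kept as-is: 1 6 9 9 7 3 → sum 35
Total = 28 + 35 = 63.
Check digit = (10 − (63 mod 10)) mod 10 = 7.

7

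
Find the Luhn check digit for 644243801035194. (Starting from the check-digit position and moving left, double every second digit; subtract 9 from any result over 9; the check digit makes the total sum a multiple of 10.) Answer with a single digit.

3

Partial digits right→left: 4 9 1 5 3 0 1 0 8 3 4 2 4 4 6
Double every second digit counting from the check-digit position (so the 1st, 3rd, 5th, ... of the partial from the right).
  doubled (with −9 where >9): 8 2 6 2 7 8 8 3 → sum 44
  kept as-is: 9 5 0 0 3 2 4 → sum 23
Total = 44 + 23 = 67.
Check digit = (10 − (67 mod 10)) mod 10 = 3.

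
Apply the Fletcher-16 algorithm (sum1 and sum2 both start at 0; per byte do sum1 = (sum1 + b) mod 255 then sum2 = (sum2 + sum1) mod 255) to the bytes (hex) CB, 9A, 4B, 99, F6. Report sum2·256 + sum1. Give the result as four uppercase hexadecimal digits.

Running sums (mod 255):
  after byte 0 (CB): sum1=203, sum2=203
  after byte 1 (9A): sum1=102, sum2=50
  after byte 2 (4B): sum1=177, sum2=227
  after byte 3 (99): sum1=75, sum2=47
  after byte 4 (F6): sum1=66, sum2=113
Checksum = sum2·256 + sum1 = 113·256 + 66 = 28994 = 0x7142.

7142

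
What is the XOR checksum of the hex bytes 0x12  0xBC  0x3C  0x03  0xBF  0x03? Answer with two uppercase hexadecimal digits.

XOR the bytes together:
  start with 0x12
  0x12 ⊕ 0xBC = 0xAE
  0xAE ⊕ 0x3C = 0x92
  0x92 ⊕ 0x03 = 0x91
  0x91 ⊕ 0xBF = 0x2E
  0x2E ⊕ 0x03 = 0x2D

2D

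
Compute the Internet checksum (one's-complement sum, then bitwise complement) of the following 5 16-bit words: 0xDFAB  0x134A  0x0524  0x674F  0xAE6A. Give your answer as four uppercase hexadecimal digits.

F22B

One's-complement addition (fold any carry out of bit 15 back into bit 0):
  0xDFAB + 0x134A = 0x0F2F5
  0xF2F5 + 0x0524 = 0x0F819
  0xF819 + 0x674F = 0x15F68 → wrap carry → 0x5F69
  0x5F69 + 0xAE6A = 0x10DD3 → wrap carry → 0x0DD4
One's-complement sum = 0x0DD4.
Checksum = ~0x0DD4 & 0xFFFF = 0xF22B.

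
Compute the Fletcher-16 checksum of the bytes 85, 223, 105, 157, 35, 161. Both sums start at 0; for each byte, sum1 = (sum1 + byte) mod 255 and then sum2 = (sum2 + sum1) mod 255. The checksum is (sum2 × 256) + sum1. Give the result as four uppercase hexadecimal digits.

Running sums (mod 255):
  after byte 0 (85): sum1=85, sum2=85
  after byte 1 (223): sum1=53, sum2=138
  after byte 2 (105): sum1=158, sum2=41
  after byte 3 (157): sum1=60, sum2=101
  after byte 4 (35): sum1=95, sum2=196
  after byte 5 (161): sum1=1, sum2=197
Checksum = sum2·256 + sum1 = 197·256 + 1 = 50433 = 0xC501.

C501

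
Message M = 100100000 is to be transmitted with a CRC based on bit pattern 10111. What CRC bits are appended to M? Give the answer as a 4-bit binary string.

1010

Append 4 zeros: 1001000000000. Divide by 10111 (XOR where the leading bit is 1):
  pos 0: 10010 XOR 10111 = 00101
  pos 2: 10100 XOR 10111 = 00011
  pos 5: 11000 XOR 10111 = 01111
  pos 6: 11110 XOR 10111 = 01001
  pos 7: 10010 XOR 10111 = 00101
Remainder (last 4 bits) = 1010. This is the CRC / FCS.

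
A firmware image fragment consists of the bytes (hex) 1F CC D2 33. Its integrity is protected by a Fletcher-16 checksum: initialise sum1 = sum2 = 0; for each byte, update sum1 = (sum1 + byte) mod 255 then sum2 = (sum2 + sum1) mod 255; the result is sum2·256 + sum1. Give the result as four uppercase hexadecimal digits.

Running sums (mod 255):
  after byte 0 (1F): sum1=31, sum2=31
  after byte 1 (CC): sum1=235, sum2=11
  after byte 2 (D2): sum1=190, sum2=201
  after byte 3 (33): sum1=241, sum2=187
Checksum = sum2·256 + sum1 = 187·256 + 241 = 48113 = 0xBBF1.

BBF1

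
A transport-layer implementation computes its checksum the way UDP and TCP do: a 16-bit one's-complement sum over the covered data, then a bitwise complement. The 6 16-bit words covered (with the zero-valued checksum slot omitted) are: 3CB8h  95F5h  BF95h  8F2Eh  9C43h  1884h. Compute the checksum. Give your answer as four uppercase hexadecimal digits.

One's-complement addition (fold any carry out of bit 15 back into bit 0):
  0x3CB8 + 0x95F5 = 0x0D2AD
  0xD2AD + 0xBF95 = 0x19242 → wrap carry → 0x9243
  0x9243 + 0x8F2E = 0x12171 → wrap carry → 0x2172
  0x2172 + 0x9C43 = 0x0BDB5
  0xBDB5 + 0x1884 = 0x0D639
One's-complement sum = 0xD639.
Checksum = ~0xD639 & 0xFFFF = 0x29C6.

29C6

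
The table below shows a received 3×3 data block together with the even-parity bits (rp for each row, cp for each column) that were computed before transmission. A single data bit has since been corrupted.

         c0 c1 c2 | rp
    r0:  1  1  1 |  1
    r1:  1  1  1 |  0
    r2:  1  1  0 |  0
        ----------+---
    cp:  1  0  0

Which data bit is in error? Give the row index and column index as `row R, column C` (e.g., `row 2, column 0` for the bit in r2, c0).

row 1, column 1

Recompute each row's even parity and compare to rp:
  r0: data parity 1, sent rp 1 → ok
  r1: data parity 1, sent rp 0 → mismatch
  r2: data parity 0, sent rp 0 → ok
Recompute each column's even parity and compare to cp:
  c0: data parity 1, sent cp 1 → ok
  c1: data parity 1, sent cp 0 → mismatch
  c2: data parity 0, sent cp 0 → ok
Exactly one row (r1) and one column (c1) fail → the flipped bit is at their intersection.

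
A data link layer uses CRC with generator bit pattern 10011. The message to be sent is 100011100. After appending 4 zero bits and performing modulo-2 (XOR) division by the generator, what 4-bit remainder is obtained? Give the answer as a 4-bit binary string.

Append 4 zeros: 1000111000000. Divide by 10011 (XOR where the leading bit is 1):
  pos 0: 10001 XOR 10011 = 00010
  pos 3: 10110 XOR 10011 = 00101
  pos 5: 10100 XOR 10011 = 00111
  pos 7: 11100 XOR 10011 = 01111
  pos 8: 11110 XOR 10011 = 01101
Remainder (last 4 bits) = 1101. This is the CRC / FCS.

1101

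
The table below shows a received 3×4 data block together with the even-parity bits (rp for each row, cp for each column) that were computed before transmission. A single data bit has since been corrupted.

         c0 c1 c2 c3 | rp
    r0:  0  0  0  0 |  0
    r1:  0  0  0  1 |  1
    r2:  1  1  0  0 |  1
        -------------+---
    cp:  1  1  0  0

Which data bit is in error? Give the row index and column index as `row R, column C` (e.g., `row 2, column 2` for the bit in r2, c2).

row 2, column 3

Recompute each row's even parity and compare to rp:
  r0: data parity 0, sent rp 0 → ok
  r1: data parity 1, sent rp 1 → ok
  r2: data parity 0, sent rp 1 → mismatch
Recompute each column's even parity and compare to cp:
  c0: data parity 1, sent cp 1 → ok
  c1: data parity 1, sent cp 1 → ok
  c2: data parity 0, sent cp 0 → ok
  c3: data parity 1, sent cp 0 → mismatch
Exactly one row (r2) and one column (c3) fail → the flipped bit is at their intersection.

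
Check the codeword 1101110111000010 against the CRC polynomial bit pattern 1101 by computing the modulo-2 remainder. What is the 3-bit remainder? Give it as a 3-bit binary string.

101

Modulo-2 division of 1101110111000010 by 1101:
  pos 0: 1101 XOR 1101 = 0000
  pos 4: 1101 XOR 1101 = 0000
  pos 8: 1100 XOR 1101 = 0001
  pos 11: 1001 XOR 1101 = 0100
  pos 12: 1000 XOR 1101 = 0101
Remainder = 101 (nonzero — an error is detected).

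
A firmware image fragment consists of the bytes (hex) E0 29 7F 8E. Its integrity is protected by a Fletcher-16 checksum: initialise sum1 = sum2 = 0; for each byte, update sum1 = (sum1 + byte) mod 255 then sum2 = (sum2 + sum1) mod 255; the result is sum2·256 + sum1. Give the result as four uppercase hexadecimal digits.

Running sums (mod 255):
  after byte 0 (E0): sum1=224, sum2=224
  after byte 1 (29): sum1=10, sum2=234
  after byte 2 (7F): sum1=137, sum2=116
  after byte 3 (8E): sum1=24, sum2=140
Checksum = sum2·256 + sum1 = 140·256 + 24 = 35864 = 0x8C18.

8C18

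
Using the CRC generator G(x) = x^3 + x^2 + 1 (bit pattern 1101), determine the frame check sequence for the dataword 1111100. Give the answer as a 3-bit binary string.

Append 3 zeros: 1111100000. Divide by 1101 (XOR where the leading bit is 1):
  pos 0: 1111 XOR 1101 = 0010
  pos 2: 1010 XOR 1101 = 0111
  pos 3: 1110 XOR 1101 = 0011
  pos 5: 1100 XOR 1101 = 0001
Remainder (last 3 bits) = 010. This is the CRC / FCS.

010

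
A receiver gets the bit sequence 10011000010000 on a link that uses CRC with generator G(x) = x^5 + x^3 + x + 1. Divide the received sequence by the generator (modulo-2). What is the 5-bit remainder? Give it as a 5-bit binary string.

Modulo-2 division of 10011000010000 by 101011:
  pos 0: 100110 XOR 101011 = 001101
  pos 2: 110100 XOR 101011 = 011111
  pos 3: 111110 XOR 101011 = 010101
  pos 4: 101011 XOR 101011 = 000000
Remainder = 00000 (zero — the frame passes the CRC check).

00000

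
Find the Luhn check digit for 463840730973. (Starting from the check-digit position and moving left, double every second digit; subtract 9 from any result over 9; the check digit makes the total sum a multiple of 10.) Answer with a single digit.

Partial digits right→left: 3 7 9 0 3 7 0 4 8 3 6 4
Double every second digit counting from the check-digit position (so the 1st, 3rd, 5th, ... of the partial from the right).
  doubled (with −9 where >9): 6 9 6 0 7 3 → sum 31
  kept as-is: 7 0 7 4 3 4 → sum 25
Total = 31 + 25 = 56.
Check digit = (10 − (56 mod 10)) mod 10 = 4.

4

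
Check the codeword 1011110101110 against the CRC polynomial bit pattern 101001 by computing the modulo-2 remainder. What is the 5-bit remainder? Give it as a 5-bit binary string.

00000

Modulo-2 division of 1011110101110 by 101001:
  pos 0: 101111 XOR 101001 = 000110
  pos 3: 110010 XOR 101001 = 011011
  pos 4: 110111 XOR 101001 = 011110
  pos 5: 111101 XOR 101001 = 010100
  pos 6: 101001 XOR 101001 = 000000
Remainder = 00000 (zero — the frame passes the CRC check).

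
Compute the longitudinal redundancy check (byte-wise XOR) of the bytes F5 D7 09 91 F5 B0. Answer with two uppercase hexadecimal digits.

XOR the bytes together:
  start with 0xF5
  0xF5 ⊕ 0xD7 = 0x22
  0x22 ⊕ 0x09 = 0x2B
  0x2B ⊕ 0x91 = 0xBA
  0xBA ⊕ 0xF5 = 0x4F
  0x4F ⊕ 0xB0 = 0xFF

FF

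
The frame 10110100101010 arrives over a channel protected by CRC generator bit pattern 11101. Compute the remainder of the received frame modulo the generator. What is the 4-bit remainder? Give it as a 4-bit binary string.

Modulo-2 division of 10110100101010 by 11101:
  pos 0: 10110 XOR 11101 = 01011
  pos 1: 10111 XOR 11101 = 01010
  pos 2: 10100 XOR 11101 = 01001
  pos 3: 10010 XOR 11101 = 01111
  pos 4: 11111 XOR 11101 = 00010
  pos 7: 10010 XOR 11101 = 01111
  pos 8: 11111 XOR 11101 = 00010
Remainder = 0100 (nonzero — an error is detected).

0100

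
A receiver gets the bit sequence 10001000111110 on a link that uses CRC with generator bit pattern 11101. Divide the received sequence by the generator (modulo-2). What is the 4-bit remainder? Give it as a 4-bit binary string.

1110

Modulo-2 division of 10001000111110 by 11101:
  pos 0: 10001 XOR 11101 = 01100
  pos 1: 11000 XOR 11101 = 00101
  pos 3: 10100 XOR 11101 = 01001
  pos 4: 10011 XOR 11101 = 01110
  pos 5: 11101 XOR 11101 = 00000
Remainder = 1110 (nonzero — an error is detected).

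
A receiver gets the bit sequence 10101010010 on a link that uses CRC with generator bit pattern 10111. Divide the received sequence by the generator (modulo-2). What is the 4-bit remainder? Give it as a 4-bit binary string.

Modulo-2 division of 10101010010 by 10111:
  pos 0: 10101 XOR 10111 = 00010
  pos 3: 10010 XOR 10111 = 00101
  pos 5: 10101 XOR 10111 = 00010
Remainder = 0100 (nonzero — an error is detected).

0100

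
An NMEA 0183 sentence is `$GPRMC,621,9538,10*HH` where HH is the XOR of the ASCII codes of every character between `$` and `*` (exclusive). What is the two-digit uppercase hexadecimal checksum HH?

54

XOR the ASCII codes of the payload characters:
  'G' = 0x47 → acc = 0x47
  'P' = 0x50 → acc = 0x17
  'R' = 0x52 → acc = 0x45
  'M' = 0x4D → acc = 0x08
  'C' = 0x43 → acc = 0x4B
  ',' = 0x2C → acc = 0x67
  '6' = 0x36 → acc = 0x51
  '2' = 0x32 → acc = 0x63
  '1' = 0x31 → acc = 0x52
  ',' = 0x2C → acc = 0x7E
  '9' = 0x39 → acc = 0x47
  '5' = 0x35 → acc = 0x72
  '3' = 0x33 → acc = 0x41
  '8' = 0x38 → acc = 0x79
  ',' = 0x2C → acc = 0x55
  '1' = 0x31 → acc = 0x64
  '0' = 0x30 → acc = 0x54
Checksum = 0x54.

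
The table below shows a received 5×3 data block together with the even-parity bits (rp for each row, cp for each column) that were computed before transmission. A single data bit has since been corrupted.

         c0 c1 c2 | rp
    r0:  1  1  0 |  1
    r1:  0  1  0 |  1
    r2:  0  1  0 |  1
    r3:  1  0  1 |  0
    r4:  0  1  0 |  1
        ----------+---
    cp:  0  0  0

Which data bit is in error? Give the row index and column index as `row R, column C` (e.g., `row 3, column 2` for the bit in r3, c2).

Recompute each row's even parity and compare to rp:
  r0: data parity 0, sent rp 1 → mismatch
  r1: data parity 1, sent rp 1 → ok
  r2: data parity 1, sent rp 1 → ok
  r3: data parity 0, sent rp 0 → ok
  r4: data parity 1, sent rp 1 → ok
Recompute each column's even parity and compare to cp:
  c0: data parity 0, sent cp 0 → ok
  c1: data parity 0, sent cp 0 → ok
  c2: data parity 1, sent cp 0 → mismatch
Exactly one row (r0) and one column (c2) fail → the flipped bit is at their intersection.

row 0, column 2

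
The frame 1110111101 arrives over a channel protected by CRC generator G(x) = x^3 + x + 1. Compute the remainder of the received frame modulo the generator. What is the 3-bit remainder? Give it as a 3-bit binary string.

Modulo-2 division of 1110111101 by 1011:
  pos 0: 1110 XOR 1011 = 0101
  pos 1: 1011 XOR 1011 = 0000
  pos 5: 1110 XOR 1011 = 0101
  pos 6: 1011 XOR 1011 = 0000
Remainder = 000 (zero — the frame passes the CRC check).

000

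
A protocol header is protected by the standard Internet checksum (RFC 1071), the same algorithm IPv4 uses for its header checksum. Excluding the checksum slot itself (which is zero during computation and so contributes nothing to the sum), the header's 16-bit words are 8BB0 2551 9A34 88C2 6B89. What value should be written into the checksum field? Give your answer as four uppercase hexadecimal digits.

One's-complement addition (fold any carry out of bit 15 back into bit 0):
  0x8BB0 + 0x2551 = 0x0B101
  0xB101 + 0x9A34 = 0x14B35 → wrap carry → 0x4B36
  0x4B36 + 0x88C2 = 0x0D3F8
  0xD3F8 + 0x6B89 = 0x13F81 → wrap carry → 0x3F82
One's-complement sum = 0x3F82.
Checksum = ~0x3F82 & 0xFFFF = 0xC07D.

C07D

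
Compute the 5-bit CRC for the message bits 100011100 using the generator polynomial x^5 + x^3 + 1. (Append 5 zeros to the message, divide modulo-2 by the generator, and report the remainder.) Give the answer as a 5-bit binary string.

Append 5 zeros: 10001110000000. Divide by 101001 (XOR where the leading bit is 1):
  pos 0: 100011 XOR 101001 = 001010
  pos 2: 101010 XOR 101001 = 000011
  pos 6: 110000 XOR 101001 = 011001
  pos 7: 110010 XOR 101001 = 011011
  pos 8: 110110 XOR 101001 = 011111
Remainder (last 5 bits) = 11111. This is the CRC / FCS.

11111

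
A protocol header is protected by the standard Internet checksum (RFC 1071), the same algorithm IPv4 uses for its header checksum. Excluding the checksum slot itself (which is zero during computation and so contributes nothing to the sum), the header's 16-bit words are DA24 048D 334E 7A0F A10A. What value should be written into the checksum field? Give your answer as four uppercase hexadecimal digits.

One's-complement addition (fold any carry out of bit 15 back into bit 0):
  0xDA24 + 0x048D = 0x0DEB1
  0xDEB1 + 0x334E = 0x111FF → wrap carry → 0x1200
  0x1200 + 0x7A0F = 0x08C0F
  0x8C0F + 0xA10A = 0x12D19 → wrap carry → 0x2D1A
One's-complement sum = 0x2D1A.
Checksum = ~0x2D1A & 0xFFFF = 0xD2E5.

D2E5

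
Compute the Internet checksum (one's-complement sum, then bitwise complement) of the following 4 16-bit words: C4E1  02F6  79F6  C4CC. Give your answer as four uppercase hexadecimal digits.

F964

One's-complement addition (fold any carry out of bit 15 back into bit 0):
  0xC4E1 + 0x02F6 = 0x0C7D7
  0xC7D7 + 0x79F6 = 0x141CD → wrap carry → 0x41CE
  0x41CE + 0xC4CC = 0x1069A → wrap carry → 0x069B
One's-complement sum = 0x069B.
Checksum = ~0x069B & 0xFFFF = 0xF964.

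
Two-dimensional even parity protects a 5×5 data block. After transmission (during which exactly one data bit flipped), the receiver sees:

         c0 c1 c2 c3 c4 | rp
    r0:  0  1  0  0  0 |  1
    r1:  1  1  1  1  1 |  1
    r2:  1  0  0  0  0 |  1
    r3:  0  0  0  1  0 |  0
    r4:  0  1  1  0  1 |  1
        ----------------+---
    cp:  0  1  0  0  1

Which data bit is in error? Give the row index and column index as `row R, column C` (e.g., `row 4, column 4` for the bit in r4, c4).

Recompute each row's even parity and compare to rp:
  r0: data parity 1, sent rp 1 → ok
  r1: data parity 1, sent rp 1 → ok
  r2: data parity 1, sent rp 1 → ok
  r3: data parity 1, sent rp 0 → mismatch
  r4: data parity 1, sent rp 1 → ok
Recompute each column's even parity and compare to cp:
  c0: data parity 0, sent cp 0 → ok
  c1: data parity 1, sent cp 1 → ok
  c2: data parity 0, sent cp 0 → ok
  c3: data parity 0, sent cp 0 → ok
  c4: data parity 0, sent cp 1 → mismatch
Exactly one row (r3) and one column (c4) fail → the flipped bit is at their intersection.

row 3, column 4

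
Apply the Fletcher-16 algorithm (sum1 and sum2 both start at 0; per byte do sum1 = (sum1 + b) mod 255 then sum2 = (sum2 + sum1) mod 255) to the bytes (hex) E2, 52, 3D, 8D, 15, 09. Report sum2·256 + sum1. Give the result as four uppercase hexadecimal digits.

Running sums (mod 255):
  after byte 0 (E2): sum1=226, sum2=226
  after byte 1 (52): sum1=53, sum2=24
  after byte 2 (3D): sum1=114, sum2=138
  after byte 3 (8D): sum1=0, sum2=138
  after byte 4 (15): sum1=21, sum2=159
  after byte 5 (09): sum1=30, sum2=189
Checksum = sum2·256 + sum1 = 189·256 + 30 = 48414 = 0xBD1E.

BD1E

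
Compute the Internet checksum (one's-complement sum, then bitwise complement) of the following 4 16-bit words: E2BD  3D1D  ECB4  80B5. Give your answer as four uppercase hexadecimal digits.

72BA

One's-complement addition (fold any carry out of bit 15 back into bit 0):
  0xE2BD + 0x3D1D = 0x11FDA → wrap carry → 0x1FDB
  0x1FDB + 0xECB4 = 0x10C8F → wrap carry → 0x0C90
  0x0C90 + 0x80B5 = 0x08D45
One's-complement sum = 0x8D45.
Checksum = ~0x8D45 & 0xFFFF = 0x72BA.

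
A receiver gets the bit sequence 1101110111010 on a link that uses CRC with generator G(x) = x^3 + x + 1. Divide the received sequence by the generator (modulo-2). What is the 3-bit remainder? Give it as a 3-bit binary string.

110

Modulo-2 division of 1101110111010 by 1011:
  pos 0: 1101 XOR 1011 = 0110
  pos 1: 1101 XOR 1011 = 0110
  pos 2: 1101 XOR 1011 = 0110
  pos 3: 1100 XOR 1011 = 0111
  pos 4: 1111 XOR 1011 = 0100
  pos 5: 1001 XOR 1011 = 0010
  pos 7: 1010 XOR 1011 = 0001
Remainder = 110 (nonzero — an error is detected).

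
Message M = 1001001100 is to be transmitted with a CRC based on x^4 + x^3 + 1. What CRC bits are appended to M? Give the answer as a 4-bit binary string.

Append 4 zeros: 10010011000000. Divide by 11001 (XOR where the leading bit is 1):
  pos 0: 10010 XOR 11001 = 01011
  pos 1: 10110 XOR 11001 = 01111
  pos 2: 11111 XOR 11001 = 00110
  pos 4: 11010 XOR 11001 = 00011
  pos 7: 11000 XOR 11001 = 00001
Remainder (last 4 bits) = 0100. This is the CRC / FCS.

0100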